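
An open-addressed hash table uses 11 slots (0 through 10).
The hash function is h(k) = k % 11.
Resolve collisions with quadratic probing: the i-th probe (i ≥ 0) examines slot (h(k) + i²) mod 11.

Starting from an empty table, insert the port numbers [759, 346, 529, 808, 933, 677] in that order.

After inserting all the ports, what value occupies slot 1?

Insert 759: h=0, slot 0 empty => index 0.
Insert 346: h=5, slot 5 empty => index 5.
Insert 529: h=1, slot 1 empty => index 1.
Insert 808: h=5, slot 5 occupied => index 6.
Insert 933: h=9, slot 9 empty => index 9.
Insert 677: h=6, slot 6 occupied => index 7.
Table: [759, 529, —, —, —, 346, 808, 677, —, 933, —]

529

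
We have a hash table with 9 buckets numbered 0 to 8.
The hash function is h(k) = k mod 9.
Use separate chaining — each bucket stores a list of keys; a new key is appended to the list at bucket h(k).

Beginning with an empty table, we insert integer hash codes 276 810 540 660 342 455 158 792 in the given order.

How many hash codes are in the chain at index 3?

Insert 276: h=6, bucket 6 empty -> new chain.
Insert 810: h=0, bucket 0 empty -> new chain.
Insert 540: h=0, bucket 0 nonempty -> append to chain.
Insert 660: h=3, bucket 3 empty -> new chain.
Insert 342: h=0, bucket 0 nonempty -> append to chain.
Insert 455: h=5, bucket 5 empty -> new chain.
Insert 158: h=5, bucket 5 nonempty -> append to chain.
Insert 792: h=0, bucket 0 nonempty -> append to chain.
Final buckets:
0: 810 -> 540 -> 342 -> 792
1: -
2: -
3: 660
4: -
5: 455 -> 158
6: 276
7: -
8: -

1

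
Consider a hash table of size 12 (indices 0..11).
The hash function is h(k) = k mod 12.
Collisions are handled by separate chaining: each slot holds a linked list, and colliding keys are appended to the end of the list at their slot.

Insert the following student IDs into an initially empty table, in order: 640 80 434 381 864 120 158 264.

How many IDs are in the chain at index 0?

3

Insert 640: h=4, bucket 4 empty → new chain.
Insert 80: h=8, bucket 8 empty → new chain.
Insert 434: h=2, bucket 2 empty → new chain.
Insert 381: h=9, bucket 9 empty → new chain.
Insert 864: h=0, bucket 0 empty → new chain.
Insert 120: h=0, bucket 0 nonempty → append to chain.
Insert 158: h=2, bucket 2 nonempty → append to chain.
Insert 264: h=0, bucket 0 nonempty → append to chain.
Final buckets:
0: 864 -> 120 -> 264
1: —
2: 434 -> 158
3: —
4: 640
5: —
6: —
7: —
8: 80
9: 381
10: —
11: —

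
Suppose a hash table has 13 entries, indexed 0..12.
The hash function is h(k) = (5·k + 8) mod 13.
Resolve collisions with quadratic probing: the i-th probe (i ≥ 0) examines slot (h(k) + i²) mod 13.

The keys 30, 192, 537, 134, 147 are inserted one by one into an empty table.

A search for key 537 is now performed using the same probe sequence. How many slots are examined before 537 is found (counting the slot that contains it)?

2

30: h=2 → slot 2
192: h=6 → slot 6
537: h=2, probe 2,3 → slot 3
134: h=2, probe 2,3,6,11 → slot 11
147: h=2, probe 2,3,6,11,5 → slot 5
Table: [—, —, 30, 537, —, 147, 192, —, —, —, —, 134, —]
Lookup 537: h=2, probe 2,3 → found at 3.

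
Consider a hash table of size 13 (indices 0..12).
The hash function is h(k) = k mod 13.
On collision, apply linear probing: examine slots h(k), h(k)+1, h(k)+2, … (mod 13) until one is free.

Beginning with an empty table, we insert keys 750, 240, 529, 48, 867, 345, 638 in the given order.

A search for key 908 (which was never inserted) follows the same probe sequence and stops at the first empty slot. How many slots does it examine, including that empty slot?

3

Insert 750: h=9, slot 9 empty → index 9.
Insert 240: h=6, slot 6 empty → index 6.
Insert 529: h=9, slot 9 occupied → index 10.
Insert 48: h=9, slots 9,10 occupied → index 11.
Insert 867: h=9, slots 9,10,11 occupied → index 12.
Insert 345: h=7, slot 7 empty → index 7.
Insert 638: h=1, slot 1 empty → index 1.
Table: [∅, 638, ∅, ∅, ∅, ∅, 240, 345, ∅, 750, 529, 48, 867]
Lookup 908: h=11, probe 11,12,0 → slot 0 empty, not found.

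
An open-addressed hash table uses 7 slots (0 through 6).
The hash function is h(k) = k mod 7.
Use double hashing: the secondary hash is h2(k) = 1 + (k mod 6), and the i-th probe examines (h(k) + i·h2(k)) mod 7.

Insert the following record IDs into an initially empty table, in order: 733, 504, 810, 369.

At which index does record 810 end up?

6

Insert 733: h=5, slot 5 empty → index 5.
Insert 504: h=0, slot 0 empty → index 0.
Insert 810: h=5, h2=1, slot 5 occupied → index 6.
Insert 369: h=5, h2=4, slot 5 occupied → index 2.
Table: [504, _, 369, _, _, 733, 810]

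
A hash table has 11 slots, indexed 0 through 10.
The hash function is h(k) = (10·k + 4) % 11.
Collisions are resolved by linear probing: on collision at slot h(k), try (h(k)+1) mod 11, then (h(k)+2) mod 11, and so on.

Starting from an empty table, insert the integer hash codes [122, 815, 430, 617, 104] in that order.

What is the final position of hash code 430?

Insert 122: h=3, slot 3 empty => index 3.
Insert 815: h=3, slot 3 occupied => index 4.
Insert 430: h=3, slots 3,4 occupied => index 5.
Insert 617: h=3, slots 3,4,5 occupied => index 6.
Insert 104: h=10, slot 10 empty => index 10.
Table: [—, —, —, 122, 815, 430, 617, —, —, —, 104]

5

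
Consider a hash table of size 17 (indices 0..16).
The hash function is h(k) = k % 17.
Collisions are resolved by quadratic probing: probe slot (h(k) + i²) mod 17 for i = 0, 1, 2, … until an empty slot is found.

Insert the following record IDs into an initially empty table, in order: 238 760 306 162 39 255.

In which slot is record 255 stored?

4

Insert 238: h=0, slot 0 empty -> index 0.
Insert 760: h=12, slot 12 empty -> index 12.
Insert 306: h=0, slot 0 occupied -> index 1.
Insert 162: h=9, slot 9 empty -> index 9.
Insert 39: h=5, slot 5 empty -> index 5.
Insert 255: h=0, slots 0,1 occupied -> index 4.
Table: [238, 306, _, _, 255, 39, _, _, _, 162, _, _, 760, _, _, _, _]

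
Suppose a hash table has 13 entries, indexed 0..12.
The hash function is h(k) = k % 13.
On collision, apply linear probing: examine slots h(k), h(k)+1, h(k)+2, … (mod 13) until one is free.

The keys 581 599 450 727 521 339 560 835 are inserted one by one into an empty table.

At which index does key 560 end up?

4

581 hashes to 9; slot 9 is free => place at 9.
599 hashes to 1; slot 1 is free => place at 1.
450 hashes to 8; slot 8 is free => place at 8.
727 hashes to 12; slot 12 is free => place at 12.
521 hashes to 1; 1 taken => place at 2.
339 hashes to 1; 1,2 taken => place at 3.
560 hashes to 1; 1,2,3 taken => place at 4.
835 hashes to 3; 3,4 taken => place at 5.
Table: [∅, 599, 521, 339, 560, 835, ∅, ∅, 450, 581, ∅, ∅, 727]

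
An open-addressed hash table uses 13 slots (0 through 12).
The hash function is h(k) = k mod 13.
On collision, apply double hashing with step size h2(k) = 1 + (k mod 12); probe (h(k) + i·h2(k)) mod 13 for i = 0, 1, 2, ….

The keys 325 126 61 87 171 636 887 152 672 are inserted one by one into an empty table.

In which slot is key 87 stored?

4

325: h=0 → slot 0
126: h=9 → slot 9
61: h=9, h2=2, probe 9,11 → slot 11
87: h=9, h2=4, probe 9,0,4 → slot 4
171: h=2 → slot 2
636: h=12 → slot 12
887: h=3 → slot 3
152: h=9, h2=9, probe 9,5 → slot 5
672: h=9, h2=1, probe 9,10 → slot 10
Table: [325, _, 171, 887, 87, 152, _, _, _, 126, 672, 61, 636]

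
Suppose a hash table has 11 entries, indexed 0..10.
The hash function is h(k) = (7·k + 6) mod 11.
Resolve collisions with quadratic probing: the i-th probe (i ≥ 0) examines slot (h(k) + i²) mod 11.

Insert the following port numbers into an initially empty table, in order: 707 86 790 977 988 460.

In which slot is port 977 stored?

707: h=5 → slot 5
86: h=3 → slot 3
790: h=3, probe 3,4 → slot 4
977: h=3, probe 3,4,7 → slot 7
988: h=3, probe 3,4,7,1 → slot 1
460: h=3, probe 3,4,7,1,8 → slot 8
Table: [∅, 988, ∅, 86, 790, 707, ∅, 977, 460, ∅, ∅]

7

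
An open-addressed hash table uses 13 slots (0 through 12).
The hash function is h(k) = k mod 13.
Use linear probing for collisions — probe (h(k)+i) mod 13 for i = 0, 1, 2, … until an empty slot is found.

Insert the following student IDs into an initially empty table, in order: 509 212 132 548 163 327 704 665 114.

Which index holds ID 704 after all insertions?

Insert 509: h=2, slot 2 empty -> index 2.
Insert 212: h=4, slot 4 empty -> index 4.
Insert 132: h=2, slot 2 occupied -> index 3.
Insert 548: h=2, slots 2,3,4 occupied -> index 5.
Insert 163: h=7, slot 7 empty -> index 7.
Insert 327: h=2, slots 2,3,4,5 occupied -> index 6.
Insert 704: h=2, slots 2,3,4,5,6,7 occupied -> index 8.
Insert 665: h=2, slots 2,3,4,5,6,7,8 occupied -> index 9.
Insert 114: h=10, slot 10 empty -> index 10.
Table: [., ., 509, 132, 212, 548, 327, 163, 704, 665, 114, ., .]

8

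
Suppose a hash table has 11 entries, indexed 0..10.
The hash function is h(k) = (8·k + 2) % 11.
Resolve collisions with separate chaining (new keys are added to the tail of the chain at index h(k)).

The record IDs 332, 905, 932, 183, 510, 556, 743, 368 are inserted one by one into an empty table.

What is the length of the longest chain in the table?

2

332 -> bucket 7
905 -> bucket 4
932 -> bucket 0
183 -> bucket 3
510 -> bucket 1
556 -> bucket 6
743 -> bucket 6 (collision)
368 -> bucket 9
Final buckets:
0: 932
1: 510
2: ∅
3: 183
4: 905
5: ∅
6: 556 -> 743
7: 332
8: ∅
9: 368
10: ∅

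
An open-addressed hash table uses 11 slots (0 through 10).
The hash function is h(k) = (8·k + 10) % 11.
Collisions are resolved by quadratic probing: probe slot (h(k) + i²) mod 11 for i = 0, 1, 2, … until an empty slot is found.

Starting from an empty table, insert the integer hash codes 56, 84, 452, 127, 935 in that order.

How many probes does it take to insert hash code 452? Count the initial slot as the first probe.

2

Insert 56: h=7, slot 7 empty => index 7.
Insert 84: h=0, slot 0 empty => index 0.
Insert 452: h=7, slot 7 occupied => index 8.
Insert 127: h=3, slot 3 empty => index 3.
Insert 935: h=10, slot 10 empty => index 10.
Table: [84, ., ., 127, ., ., ., 56, 452, ., 935]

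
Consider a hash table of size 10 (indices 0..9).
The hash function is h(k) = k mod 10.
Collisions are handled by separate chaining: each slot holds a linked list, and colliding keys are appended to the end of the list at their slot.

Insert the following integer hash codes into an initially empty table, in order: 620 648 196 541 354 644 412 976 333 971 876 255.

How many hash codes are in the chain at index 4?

620 → bucket 0
648 → bucket 8
196 → bucket 6
541 → bucket 1
354 → bucket 4
644 → bucket 4 (collision)
412 → bucket 2
976 → bucket 6 (collision)
333 → bucket 3
971 → bucket 1 (collision)
876 → bucket 6 (collision)
255 → bucket 5
Final buckets:
0: 620
1: 541 -> 971
2: 412
3: 333
4: 354 -> 644
5: 255
6: 196 -> 976 -> 876
7: -
8: 648
9: -

2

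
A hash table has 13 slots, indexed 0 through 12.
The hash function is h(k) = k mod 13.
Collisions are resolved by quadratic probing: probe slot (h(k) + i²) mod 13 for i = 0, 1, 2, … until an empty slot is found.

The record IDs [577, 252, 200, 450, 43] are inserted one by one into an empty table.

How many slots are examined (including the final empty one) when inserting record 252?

2

577: h=5 -> slot 5
252: h=5, probe 5,6 -> slot 6
200: h=5, probe 5,6,9 -> slot 9
450: h=8 -> slot 8
43: h=4 -> slot 4
Table: [., ., ., ., 43, 577, 252, ., 450, 200, ., ., .]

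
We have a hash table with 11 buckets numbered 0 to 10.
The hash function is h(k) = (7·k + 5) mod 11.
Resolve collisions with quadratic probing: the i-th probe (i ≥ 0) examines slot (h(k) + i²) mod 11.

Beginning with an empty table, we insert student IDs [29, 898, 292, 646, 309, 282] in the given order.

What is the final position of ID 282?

29 hashes to 10; slot 10 is free -> place at 10.
898 hashes to 10; 10 taken -> place at 0.
292 hashes to 3; slot 3 is free -> place at 3.
646 hashes to 6; slot 6 is free -> place at 6.
309 hashes to 1; slot 1 is free -> place at 1.
282 hashes to 10; 10,0,3 taken -> place at 8.
Table: [898, 309, _, 292, _, _, 646, _, 282, _, 29]

8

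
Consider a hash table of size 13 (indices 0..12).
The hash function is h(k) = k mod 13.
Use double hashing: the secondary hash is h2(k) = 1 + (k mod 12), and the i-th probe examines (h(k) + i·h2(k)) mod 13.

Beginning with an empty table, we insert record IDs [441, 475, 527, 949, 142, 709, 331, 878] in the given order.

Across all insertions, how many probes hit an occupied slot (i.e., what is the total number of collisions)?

Insert 441: h=12, slot 12 empty -> index 12.
Insert 475: h=7, slot 7 empty -> index 7.
Insert 527: h=7, h2=12, slot 7 occupied -> index 6.
Insert 949: h=0, slot 0 empty -> index 0.
Insert 142: h=12, h2=11, slot 12 occupied -> index 10.
Insert 709: h=7, h2=2, slot 7 occupied -> index 9.
Insert 331: h=6, h2=8, slot 6 occupied -> index 1.
Insert 878: h=7, h2=3, slots 7,10,0 occupied -> index 3.
Table: [949, 331, -, 878, -, -, 527, 475, -, 709, 142, -, 441]

7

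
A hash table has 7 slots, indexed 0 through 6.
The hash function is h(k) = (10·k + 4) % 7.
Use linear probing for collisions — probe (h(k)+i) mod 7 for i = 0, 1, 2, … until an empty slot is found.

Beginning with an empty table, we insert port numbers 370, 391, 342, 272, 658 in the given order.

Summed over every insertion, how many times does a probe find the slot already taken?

7

370 hashes to 1; slot 1 is free -> place at 1.
391 hashes to 1; 1 taken -> place at 2.
342 hashes to 1; 1,2 taken -> place at 3.
272 hashes to 1; 1,2,3 taken -> place at 4.
658 hashes to 4; 4 taken -> place at 5.
Table: [-, 370, 391, 342, 272, 658, -]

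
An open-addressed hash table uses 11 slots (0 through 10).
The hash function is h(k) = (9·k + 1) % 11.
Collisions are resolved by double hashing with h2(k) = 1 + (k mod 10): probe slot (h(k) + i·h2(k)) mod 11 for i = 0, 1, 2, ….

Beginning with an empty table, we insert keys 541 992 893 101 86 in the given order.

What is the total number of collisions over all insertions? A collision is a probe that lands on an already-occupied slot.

541: h=8 => slot 8
992: h=8, h2=3, probe 8,0 => slot 0
893: h=8, h2=4, probe 8,1 => slot 1
101: h=8, h2=2, probe 8,10 => slot 10
86: h=5 => slot 5
Table: [992, 893, _, _, _, 86, _, _, 541, _, 101]

3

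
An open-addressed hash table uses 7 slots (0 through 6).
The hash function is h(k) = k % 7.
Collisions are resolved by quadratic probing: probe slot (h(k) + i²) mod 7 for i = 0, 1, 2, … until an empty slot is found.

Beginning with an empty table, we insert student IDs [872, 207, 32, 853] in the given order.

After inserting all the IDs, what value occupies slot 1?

Insert 872: h=4, slot 4 empty -> index 4.
Insert 207: h=4, slot 4 occupied -> index 5.
Insert 32: h=4, slots 4,5 occupied -> index 1.
Insert 853: h=6, slot 6 empty -> index 6.
Table: [., 32, ., ., 872, 207, 853]

32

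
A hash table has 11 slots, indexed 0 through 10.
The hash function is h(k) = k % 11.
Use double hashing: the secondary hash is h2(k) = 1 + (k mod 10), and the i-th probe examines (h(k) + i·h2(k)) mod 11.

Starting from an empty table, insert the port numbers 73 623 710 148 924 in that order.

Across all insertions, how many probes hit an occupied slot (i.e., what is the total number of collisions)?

73: h=7 → slot 7
623: h=7, h2=4, probe 7,0 → slot 0
710: h=6 → slot 6
148: h=5 → slot 5
924: h=0, h2=5, probe 0,5,10 → slot 10
Table: [623, ., ., ., ., 148, 710, 73, ., ., 924]

3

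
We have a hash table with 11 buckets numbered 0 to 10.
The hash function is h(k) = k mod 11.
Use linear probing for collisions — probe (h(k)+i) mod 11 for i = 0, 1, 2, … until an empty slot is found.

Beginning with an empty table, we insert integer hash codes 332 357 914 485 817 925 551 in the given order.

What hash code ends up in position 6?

925

332 hashes to 2; slot 2 is free → place at 2.
357 hashes to 5; slot 5 is free → place at 5.
914 hashes to 1; slot 1 is free → place at 1.
485 hashes to 1; 1,2 taken → place at 3.
817 hashes to 3; 3 taken → place at 4.
925 hashes to 1; 1,2,3,4,5 taken → place at 6.
551 hashes to 1; 1,2,3,4,5,6 taken → place at 7.
Table: [∅, 914, 332, 485, 817, 357, 925, 551, ∅, ∅, ∅]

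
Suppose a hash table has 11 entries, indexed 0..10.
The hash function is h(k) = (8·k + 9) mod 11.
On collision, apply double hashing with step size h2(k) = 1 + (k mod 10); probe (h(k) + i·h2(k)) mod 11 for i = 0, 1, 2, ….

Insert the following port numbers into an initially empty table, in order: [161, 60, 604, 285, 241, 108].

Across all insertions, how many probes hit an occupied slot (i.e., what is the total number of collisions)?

2

161: h=10 => slot 10
60: h=5 => slot 5
604: h=1 => slot 1
285: h=1, h2=6, probe 1,7 => slot 7
241: h=1, h2=2, probe 1,3 => slot 3
108: h=4 => slot 4
Table: [_, 604, _, 241, 108, 60, _, 285, _, _, 161]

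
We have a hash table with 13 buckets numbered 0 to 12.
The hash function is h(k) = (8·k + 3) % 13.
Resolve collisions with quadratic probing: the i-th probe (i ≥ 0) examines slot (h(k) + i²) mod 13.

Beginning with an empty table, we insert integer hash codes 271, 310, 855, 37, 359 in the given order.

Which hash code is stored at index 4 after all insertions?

Insert 271: h=0, slot 0 empty -> index 0.
Insert 310: h=0, slot 0 occupied -> index 1.
Insert 855: h=5, slot 5 empty -> index 5.
Insert 37: h=0, slots 0,1 occupied -> index 4.
Insert 359: h=2, slot 2 empty -> index 2.
Table: [271, 310, 359, ., 37, 855, ., ., ., ., ., ., .]

37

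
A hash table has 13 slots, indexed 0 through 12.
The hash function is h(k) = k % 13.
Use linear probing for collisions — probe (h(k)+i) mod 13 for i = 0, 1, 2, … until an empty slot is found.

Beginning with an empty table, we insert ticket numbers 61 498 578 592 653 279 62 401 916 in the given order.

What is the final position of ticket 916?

Insert 61: h=9, slot 9 empty => index 9.
Insert 498: h=4, slot 4 empty => index 4.
Insert 578: h=6, slot 6 empty => index 6.
Insert 592: h=7, slot 7 empty => index 7.
Insert 653: h=3, slot 3 empty => index 3.
Insert 279: h=6, slots 6,7 occupied => index 8.
Insert 62: h=10, slot 10 empty => index 10.
Insert 401: h=11, slot 11 empty => index 11.
Insert 916: h=6, slots 6,7,8,9,10,11 occupied => index 12.
Table: [., ., ., 653, 498, ., 578, 592, 279, 61, 62, 401, 916]

12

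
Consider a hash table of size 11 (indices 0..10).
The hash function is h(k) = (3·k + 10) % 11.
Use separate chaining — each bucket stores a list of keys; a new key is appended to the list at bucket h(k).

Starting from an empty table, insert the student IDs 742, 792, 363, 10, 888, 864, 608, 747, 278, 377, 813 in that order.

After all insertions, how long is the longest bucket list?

3

Insert 742: h=3, bucket 3 empty → new chain.
Insert 792: h=10, bucket 10 empty → new chain.
Insert 363: h=10, bucket 10 nonempty → append to chain.
Insert 10: h=7, bucket 7 empty → new chain.
Insert 888: h=1, bucket 1 empty → new chain.
Insert 864: h=6, bucket 6 empty → new chain.
Insert 608: h=8, bucket 8 empty → new chain.
Insert 747: h=7, bucket 7 nonempty → append to chain.
Insert 278: h=8, bucket 8 nonempty → append to chain.
Insert 377: h=8, bucket 8 nonempty → append to chain.
Insert 813: h=7, bucket 7 nonempty → append to chain.
Final buckets:
0: —
1: 888
2: —
3: 742
4: —
5: —
6: 864
7: 10 -> 747 -> 813
8: 608 -> 278 -> 377
9: —
10: 792 -> 363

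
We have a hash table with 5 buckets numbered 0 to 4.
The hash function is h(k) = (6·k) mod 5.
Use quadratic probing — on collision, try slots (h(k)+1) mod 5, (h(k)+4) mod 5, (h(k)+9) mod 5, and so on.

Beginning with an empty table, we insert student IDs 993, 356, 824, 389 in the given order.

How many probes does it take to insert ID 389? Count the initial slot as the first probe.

2

Insert 993: h=3, slot 3 empty → index 3.
Insert 356: h=1, slot 1 empty → index 1.
Insert 824: h=4, slot 4 empty → index 4.
Insert 389: h=4, slot 4 occupied → index 0.
Table: [389, 356, ∅, 993, 824]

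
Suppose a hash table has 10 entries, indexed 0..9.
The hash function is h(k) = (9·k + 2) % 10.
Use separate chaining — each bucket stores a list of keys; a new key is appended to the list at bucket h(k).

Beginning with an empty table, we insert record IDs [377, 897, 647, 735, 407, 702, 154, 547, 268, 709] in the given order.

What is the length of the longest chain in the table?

377 → bucket 5
897 → bucket 5 (collision)
647 → bucket 5 (collision)
735 → bucket 7
407 → bucket 5 (collision)
702 → bucket 0
154 → bucket 8
547 → bucket 5 (collision)
268 → bucket 4
709 → bucket 3
Final buckets:
0: 702
1: _
2: _
3: 709
4: 268
5: 377 -> 897 -> 647 -> 407 -> 547
6: _
7: 735
8: 154
9: _

5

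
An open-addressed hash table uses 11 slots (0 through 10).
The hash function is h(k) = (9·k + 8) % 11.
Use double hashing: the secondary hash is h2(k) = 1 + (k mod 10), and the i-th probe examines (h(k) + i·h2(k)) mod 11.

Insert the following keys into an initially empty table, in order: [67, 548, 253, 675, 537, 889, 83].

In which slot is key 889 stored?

10

67: h=6 → slot 6
548: h=1 → slot 1
253: h=8 → slot 8
675: h=0 → slot 0
537: h=1, h2=8, probe 1,9 → slot 9
889: h=1, h2=10, probe 1,0,10 → slot 10
83: h=7 → slot 7
Table: [675, 548, _, _, _, _, 67, 83, 253, 537, 889]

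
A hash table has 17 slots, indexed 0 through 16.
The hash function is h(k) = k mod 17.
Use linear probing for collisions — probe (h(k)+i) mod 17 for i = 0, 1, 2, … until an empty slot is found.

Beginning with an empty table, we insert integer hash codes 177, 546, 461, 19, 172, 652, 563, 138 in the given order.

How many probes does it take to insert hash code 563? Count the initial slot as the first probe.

Insert 177: h=7, slot 7 empty -> index 7.
Insert 546: h=2, slot 2 empty -> index 2.
Insert 461: h=2, slot 2 occupied -> index 3.
Insert 19: h=2, slots 2,3 occupied -> index 4.
Insert 172: h=2, slots 2,3,4 occupied -> index 5.
Insert 652: h=6, slot 6 empty -> index 6.
Insert 563: h=2, slots 2,3,4,5,6,7 occupied -> index 8.
Insert 138: h=2, slots 2,3,4,5,6,7,8 occupied -> index 9.
Table: [∅, ∅, 546, 461, 19, 172, 652, 177, 563, 138, ∅, ∅, ∅, ∅, ∅, ∅, ∅]

7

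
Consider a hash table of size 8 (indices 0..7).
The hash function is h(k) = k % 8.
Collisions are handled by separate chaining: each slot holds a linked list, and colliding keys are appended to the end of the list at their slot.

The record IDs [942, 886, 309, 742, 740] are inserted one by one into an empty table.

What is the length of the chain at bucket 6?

3

942 → bucket 6
886 → bucket 6 (collision)
309 → bucket 5
742 → bucket 6 (collision)
740 → bucket 4
Final buckets:
0: .
1: .
2: .
3: .
4: 740
5: 309
6: 942 -> 886 -> 742
7: .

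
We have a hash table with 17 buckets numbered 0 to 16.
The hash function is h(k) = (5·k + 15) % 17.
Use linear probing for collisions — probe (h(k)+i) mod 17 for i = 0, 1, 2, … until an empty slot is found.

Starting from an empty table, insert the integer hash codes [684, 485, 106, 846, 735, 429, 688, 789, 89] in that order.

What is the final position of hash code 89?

6

Insert 684: h=1, slot 1 empty -> index 1.
Insert 485: h=9, slot 9 empty -> index 9.
Insert 106: h=1, slot 1 occupied -> index 2.
Insert 846: h=12, slot 12 empty -> index 12.
Insert 735: h=1, slots 1,2 occupied -> index 3.
Insert 429: h=1, slots 1,2,3 occupied -> index 4.
Insert 688: h=4, slot 4 occupied -> index 5.
Insert 789: h=16, slot 16 empty -> index 16.
Insert 89: h=1, slots 1,2,3,4,5 occupied -> index 6.
Table: [_, 684, 106, 735, 429, 688, 89, _, _, 485, _, _, 846, _, _, _, 789]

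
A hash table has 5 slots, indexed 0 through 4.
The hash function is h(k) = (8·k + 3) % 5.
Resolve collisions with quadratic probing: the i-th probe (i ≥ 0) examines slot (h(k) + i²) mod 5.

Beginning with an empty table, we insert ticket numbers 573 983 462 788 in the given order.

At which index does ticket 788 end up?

1

573 hashes to 2; slot 2 is free -> place at 2.
983 hashes to 2; 2 taken -> place at 3.
462 hashes to 4; slot 4 is free -> place at 4.
788 hashes to 2; 2,3 taken -> place at 1.
Table: [_, 788, 573, 983, 462]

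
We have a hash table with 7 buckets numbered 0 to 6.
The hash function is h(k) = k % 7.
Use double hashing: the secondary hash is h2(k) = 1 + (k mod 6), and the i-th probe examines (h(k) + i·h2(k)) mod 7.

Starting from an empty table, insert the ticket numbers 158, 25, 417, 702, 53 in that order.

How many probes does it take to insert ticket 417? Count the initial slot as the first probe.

Insert 158: h=4, slot 4 empty => index 4.
Insert 25: h=4, h2=2, slot 4 occupied => index 6.
Insert 417: h=4, h2=4, slot 4 occupied => index 1.
Insert 702: h=2, slot 2 empty => index 2.
Insert 53: h=4, h2=6, slot 4 occupied => index 3.
Table: [_, 417, 702, 53, 158, _, 25]

2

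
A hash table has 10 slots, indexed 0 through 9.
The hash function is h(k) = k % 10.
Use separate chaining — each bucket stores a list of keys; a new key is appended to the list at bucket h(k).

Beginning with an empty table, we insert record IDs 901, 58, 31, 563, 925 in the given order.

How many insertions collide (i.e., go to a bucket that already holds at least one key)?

1

Insert 901: h=1, bucket 1 empty → new chain.
Insert 58: h=8, bucket 8 empty → new chain.
Insert 31: h=1, bucket 1 nonempty → append to chain.
Insert 563: h=3, bucket 3 empty → new chain.
Insert 925: h=5, bucket 5 empty → new chain.
Final buckets:
0: ∅
1: 901 -> 31
2: ∅
3: 563
4: ∅
5: 925
6: ∅
7: ∅
8: 58
9: ∅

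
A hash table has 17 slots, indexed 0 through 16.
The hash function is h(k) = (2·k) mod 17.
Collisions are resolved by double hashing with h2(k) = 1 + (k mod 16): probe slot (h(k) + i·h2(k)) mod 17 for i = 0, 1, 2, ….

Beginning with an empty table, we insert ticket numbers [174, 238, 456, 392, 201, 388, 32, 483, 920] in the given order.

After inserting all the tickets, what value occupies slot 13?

174: h=8 -> slot 8
238: h=0 -> slot 0
456: h=11 -> slot 11
392: h=2 -> slot 2
201: h=11, h2=10, probe 11,4 -> slot 4
388: h=11, h2=5, probe 11,16 -> slot 16
32: h=13 -> slot 13
483: h=14 -> slot 14
920: h=4, h2=9, probe 4,13,5 -> slot 5
Table: [238, ., 392, ., 201, 920, ., ., 174, ., ., 456, ., 32, 483, ., 388]

32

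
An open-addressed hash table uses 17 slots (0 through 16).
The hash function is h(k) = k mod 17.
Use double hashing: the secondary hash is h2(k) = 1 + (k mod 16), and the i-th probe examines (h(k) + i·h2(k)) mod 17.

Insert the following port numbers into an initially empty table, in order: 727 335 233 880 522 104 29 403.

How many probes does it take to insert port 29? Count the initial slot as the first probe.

727: h=13 => slot 13
335: h=12 => slot 12
233: h=12, h2=10, probe 12,5 => slot 5
880: h=13, h2=1, probe 13,14 => slot 14
522: h=12, h2=11, probe 12,6 => slot 6
104: h=2 => slot 2
29: h=12, h2=14, probe 12,9 => slot 9
403: h=12, h2=4, probe 12,16 => slot 16
Table: [∅, ∅, 104, ∅, ∅, 233, 522, ∅, ∅, 29, ∅, ∅, 335, 727, 880, ∅, 403]

2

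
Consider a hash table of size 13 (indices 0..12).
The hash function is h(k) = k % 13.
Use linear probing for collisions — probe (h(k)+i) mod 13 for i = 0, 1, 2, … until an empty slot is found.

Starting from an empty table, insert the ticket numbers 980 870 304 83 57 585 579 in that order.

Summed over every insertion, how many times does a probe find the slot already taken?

980 hashes to 5; slot 5 is free → place at 5.
870 hashes to 12; slot 12 is free → place at 12.
304 hashes to 5; 5 taken → place at 6.
83 hashes to 5; 5,6 taken → place at 7.
57 hashes to 5; 5,6,7 taken → place at 8.
585 hashes to 0; slot 0 is free → place at 0.
579 hashes to 7; 7,8 taken → place at 9.
Table: [585, _, _, _, _, 980, 304, 83, 57, 579, _, _, 870]

8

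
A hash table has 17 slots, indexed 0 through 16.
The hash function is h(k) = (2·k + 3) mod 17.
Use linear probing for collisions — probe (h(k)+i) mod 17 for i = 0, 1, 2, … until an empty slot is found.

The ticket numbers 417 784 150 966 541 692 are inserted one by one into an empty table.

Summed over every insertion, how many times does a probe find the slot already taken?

3

Insert 417: h=4, slot 4 empty → index 4.
Insert 784: h=7, slot 7 empty → index 7.
Insert 150: h=14, slot 14 empty → index 14.
Insert 966: h=14, slot 14 occupied → index 15.
Insert 541: h=14, slots 14,15 occupied → index 16.
Insert 692: h=10, slot 10 empty → index 10.
Table: [., ., ., ., 417, ., ., 784, ., ., 692, ., ., ., 150, 966, 541]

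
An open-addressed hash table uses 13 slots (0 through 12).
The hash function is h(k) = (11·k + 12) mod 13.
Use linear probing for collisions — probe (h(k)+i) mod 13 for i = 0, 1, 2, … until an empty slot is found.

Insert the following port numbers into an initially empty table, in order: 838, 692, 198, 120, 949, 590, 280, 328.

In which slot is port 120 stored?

8

838 hashes to 0; slot 0 is free → place at 0.
692 hashes to 6; slot 6 is free → place at 6.
198 hashes to 6; 6 taken → place at 7.
120 hashes to 6; 6,7 taken → place at 8.
949 hashes to 12; slot 12 is free → place at 12.
590 hashes to 2; slot 2 is free → place at 2.
280 hashes to 11; slot 11 is free → place at 11.
328 hashes to 6; 6,7,8 taken → place at 9.
Table: [838, _, 590, _, _, _, 692, 198, 120, 328, _, 280, 949]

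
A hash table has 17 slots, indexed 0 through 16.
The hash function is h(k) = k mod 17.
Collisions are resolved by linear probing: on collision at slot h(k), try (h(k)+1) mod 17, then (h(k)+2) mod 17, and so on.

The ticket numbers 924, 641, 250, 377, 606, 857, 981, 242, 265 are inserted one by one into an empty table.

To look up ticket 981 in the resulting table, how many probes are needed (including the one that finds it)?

Insert 924: h=6, slot 6 empty -> index 6.
Insert 641: h=12, slot 12 empty -> index 12.
Insert 250: h=12, slot 12 occupied -> index 13.
Insert 377: h=3, slot 3 empty -> index 3.
Insert 606: h=11, slot 11 empty -> index 11.
Insert 857: h=7, slot 7 empty -> index 7.
Insert 981: h=12, slots 12,13 occupied -> index 14.
Insert 242: h=4, slot 4 empty -> index 4.
Insert 265: h=10, slot 10 empty -> index 10.
Table: [-, -, -, 377, 242, -, 924, 857, -, -, 265, 606, 641, 250, 981, -, -]
Lookup 981: h=12, probe 12,13,14 → found at 14.

3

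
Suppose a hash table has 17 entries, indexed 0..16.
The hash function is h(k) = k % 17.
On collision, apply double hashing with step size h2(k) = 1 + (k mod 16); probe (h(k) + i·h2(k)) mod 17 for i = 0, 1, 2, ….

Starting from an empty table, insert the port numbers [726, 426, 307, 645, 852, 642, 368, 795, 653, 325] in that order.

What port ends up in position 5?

726 hashes to 12; slot 12 is free => place at 12.
426 hashes to 1; slot 1 is free => place at 1.
307 hashes to 1, h2=4; 1 taken => place at 5.
645 hashes to 16; slot 16 is free => place at 16.
852 hashes to 2; slot 2 is free => place at 2.
642 hashes to 13; slot 13 is free => place at 13.
368 hashes to 11; slot 11 is free => place at 11.
795 hashes to 13, h2=12; 13 taken => place at 8.
653 hashes to 7; slot 7 is free => place at 7.
325 hashes to 2, h2=6; 2,8 taken => place at 14.
Table: [—, 426, 852, —, —, 307, —, 653, 795, —, —, 368, 726, 642, 325, —, 645]

307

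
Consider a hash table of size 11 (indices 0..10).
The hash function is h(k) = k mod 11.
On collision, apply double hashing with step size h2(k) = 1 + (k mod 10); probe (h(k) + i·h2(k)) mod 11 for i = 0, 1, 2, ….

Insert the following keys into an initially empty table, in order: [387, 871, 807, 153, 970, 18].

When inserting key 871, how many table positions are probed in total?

2

387 hashes to 2; slot 2 is free -> place at 2.
871 hashes to 2, h2=2; 2 taken -> place at 4.
807 hashes to 4, h2=8; 4 taken -> place at 1.
153 hashes to 10; slot 10 is free -> place at 10.
970 hashes to 2, h2=1; 2 taken -> place at 3.
18 hashes to 7; slot 7 is free -> place at 7.
Table: [., 807, 387, 970, 871, ., ., 18, ., ., 153]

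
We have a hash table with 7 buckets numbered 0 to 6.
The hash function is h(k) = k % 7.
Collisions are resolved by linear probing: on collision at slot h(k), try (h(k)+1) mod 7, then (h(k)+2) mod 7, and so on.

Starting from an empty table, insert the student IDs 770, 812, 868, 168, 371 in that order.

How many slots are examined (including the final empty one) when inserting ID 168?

4

770: h=0 -> slot 0
812: h=0, probe 0,1 -> slot 1
868: h=0, probe 0,1,2 -> slot 2
168: h=0, probe 0,1,2,3 -> slot 3
371: h=0, probe 0,1,2,3,4 -> slot 4
Table: [770, 812, 868, 168, 371, ., .]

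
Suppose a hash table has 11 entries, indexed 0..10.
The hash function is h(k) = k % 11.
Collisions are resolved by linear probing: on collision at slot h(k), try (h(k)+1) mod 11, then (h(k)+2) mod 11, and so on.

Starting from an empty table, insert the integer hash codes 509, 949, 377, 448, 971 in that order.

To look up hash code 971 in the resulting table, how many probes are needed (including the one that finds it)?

4

Insert 509: h=3, slot 3 empty -> index 3.
Insert 949: h=3, slot 3 occupied -> index 4.
Insert 377: h=3, slots 3,4 occupied -> index 5.
Insert 448: h=8, slot 8 empty -> index 8.
Insert 971: h=3, slots 3,4,5 occupied -> index 6.
Table: [∅, ∅, ∅, 509, 949, 377, 971, ∅, 448, ∅, ∅]
Lookup 971: h=3, probe 3,4,5,6 → found at 6.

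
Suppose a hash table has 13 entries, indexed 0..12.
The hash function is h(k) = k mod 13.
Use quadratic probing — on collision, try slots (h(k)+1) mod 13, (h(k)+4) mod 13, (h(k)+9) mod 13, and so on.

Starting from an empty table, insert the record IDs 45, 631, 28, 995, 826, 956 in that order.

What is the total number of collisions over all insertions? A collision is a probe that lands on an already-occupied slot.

45 hashes to 6; slot 6 is free -> place at 6.
631 hashes to 7; slot 7 is free -> place at 7.
28 hashes to 2; slot 2 is free -> place at 2.
995 hashes to 7; 7 taken -> place at 8.
826 hashes to 7; 7,8 taken -> place at 11.
956 hashes to 7; 7,8,11 taken -> place at 3.
Table: [_, _, 28, 956, _, _, 45, 631, 995, _, _, 826, _]

6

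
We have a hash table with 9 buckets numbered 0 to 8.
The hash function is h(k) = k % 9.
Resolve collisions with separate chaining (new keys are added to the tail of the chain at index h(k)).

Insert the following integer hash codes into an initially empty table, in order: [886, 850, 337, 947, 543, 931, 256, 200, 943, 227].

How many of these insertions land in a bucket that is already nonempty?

886 → bucket 4
850 → bucket 4 (collision)
337 → bucket 4 (collision)
947 → bucket 2
543 → bucket 3
931 → bucket 4 (collision)
256 → bucket 4 (collision)
200 → bucket 2 (collision)
943 → bucket 7
227 → bucket 2 (collision)
Final buckets:
0: —
1: —
2: 947 -> 200 -> 227
3: 543
4: 886 -> 850 -> 337 -> 931 -> 256
5: —
6: —
7: 943
8: —

6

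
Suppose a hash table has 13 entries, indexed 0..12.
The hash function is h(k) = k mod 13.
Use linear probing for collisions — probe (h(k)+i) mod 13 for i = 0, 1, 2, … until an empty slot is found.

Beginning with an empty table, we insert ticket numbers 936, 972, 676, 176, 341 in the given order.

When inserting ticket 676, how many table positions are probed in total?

936 hashes to 0; slot 0 is free => place at 0.
972 hashes to 10; slot 10 is free => place at 10.
676 hashes to 0; 0 taken => place at 1.
176 hashes to 7; slot 7 is free => place at 7.
341 hashes to 3; slot 3 is free => place at 3.
Table: [936, 676, -, 341, -, -, -, 176, -, -, 972, -, -]

2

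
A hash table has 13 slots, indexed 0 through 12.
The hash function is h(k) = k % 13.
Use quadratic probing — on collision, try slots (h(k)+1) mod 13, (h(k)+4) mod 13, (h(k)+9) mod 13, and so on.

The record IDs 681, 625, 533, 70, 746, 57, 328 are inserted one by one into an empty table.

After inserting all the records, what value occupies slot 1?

Insert 681: h=5, slot 5 empty → index 5.
Insert 625: h=1, slot 1 empty → index 1.
Insert 533: h=0, slot 0 empty → index 0.
Insert 70: h=5, slot 5 occupied → index 6.
Insert 746: h=5, slots 5,6 occupied → index 9.
Insert 57: h=5, slots 5,6,9,1 occupied → index 8.
Insert 328: h=3, slot 3 empty → index 3.
Table: [533, 625, —, 328, —, 681, 70, —, 57, 746, —, —, —]

625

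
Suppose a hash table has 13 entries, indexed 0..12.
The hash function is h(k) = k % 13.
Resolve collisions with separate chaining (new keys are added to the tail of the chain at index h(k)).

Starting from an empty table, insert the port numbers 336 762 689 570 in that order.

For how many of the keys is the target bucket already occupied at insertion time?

1

Insert 336: h=11, bucket 11 empty -> new chain.
Insert 762: h=8, bucket 8 empty -> new chain.
Insert 689: h=0, bucket 0 empty -> new chain.
Insert 570: h=11, bucket 11 nonempty -> append to chain.
Final buckets:
0: 689
1: -
2: -
3: -
4: -
5: -
6: -
7: -
8: 762
9: -
10: -
11: 336 -> 570
12: -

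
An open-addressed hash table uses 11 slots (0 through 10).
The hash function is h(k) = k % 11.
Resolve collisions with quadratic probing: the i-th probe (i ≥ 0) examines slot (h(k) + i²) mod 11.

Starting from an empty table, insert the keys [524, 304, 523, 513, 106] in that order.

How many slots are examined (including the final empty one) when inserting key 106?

Insert 524: h=7, slot 7 empty → index 7.
Insert 304: h=7, slot 7 occupied → index 8.
Insert 523: h=6, slot 6 empty → index 6.
Insert 513: h=7, slots 7,8 occupied → index 0.
Insert 106: h=7, slots 7,8,0 occupied → index 5.
Table: [513, —, —, —, —, 106, 523, 524, 304, —, —]

4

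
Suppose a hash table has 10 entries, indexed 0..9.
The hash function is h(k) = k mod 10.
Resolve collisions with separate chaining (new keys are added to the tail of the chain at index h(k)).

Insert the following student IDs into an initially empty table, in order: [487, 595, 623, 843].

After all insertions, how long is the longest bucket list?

2

487 → bucket 7
595 → bucket 5
623 → bucket 3
843 → bucket 3 (collision)
Final buckets:
0: -
1: -
2: -
3: 623 -> 843
4: -
5: 595
6: -
7: 487
8: -
9: -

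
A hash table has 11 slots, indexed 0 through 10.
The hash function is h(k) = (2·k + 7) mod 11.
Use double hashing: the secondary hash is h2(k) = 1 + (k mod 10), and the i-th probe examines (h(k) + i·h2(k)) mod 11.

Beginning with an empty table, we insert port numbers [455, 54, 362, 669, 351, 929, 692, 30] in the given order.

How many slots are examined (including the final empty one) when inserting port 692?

3

455 hashes to 4; slot 4 is free → place at 4.
54 hashes to 5; slot 5 is free → place at 5.
362 hashes to 5, h2=3; 5 taken → place at 8.
669 hashes to 3; slot 3 is free → place at 3.
351 hashes to 5, h2=2; 5 taken → place at 7.
929 hashes to 6; slot 6 is free → place at 6.
692 hashes to 5, h2=3; 5,8 taken → place at 0.
30 hashes to 1; slot 1 is free → place at 1.
Table: [692, 30, _, 669, 455, 54, 929, 351, 362, _, _]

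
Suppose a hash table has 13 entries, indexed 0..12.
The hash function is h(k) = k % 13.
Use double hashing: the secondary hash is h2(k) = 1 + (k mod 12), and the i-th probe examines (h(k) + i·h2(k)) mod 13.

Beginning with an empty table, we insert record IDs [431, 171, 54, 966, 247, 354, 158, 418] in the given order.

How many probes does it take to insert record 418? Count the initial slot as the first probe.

431 hashes to 2; slot 2 is free => place at 2.
171 hashes to 2, h2=4; 2 taken => place at 6.
54 hashes to 2, h2=7; 2 taken => place at 9.
966 hashes to 4; slot 4 is free => place at 4.
247 hashes to 0; slot 0 is free => place at 0.
354 hashes to 3; slot 3 is free => place at 3.
158 hashes to 2, h2=3; 2 taken => place at 5.
418 hashes to 2, h2=11; 2,0 taken => place at 11.
Table: [247, -, 431, 354, 966, 158, 171, -, -, 54, -, 418, -]

3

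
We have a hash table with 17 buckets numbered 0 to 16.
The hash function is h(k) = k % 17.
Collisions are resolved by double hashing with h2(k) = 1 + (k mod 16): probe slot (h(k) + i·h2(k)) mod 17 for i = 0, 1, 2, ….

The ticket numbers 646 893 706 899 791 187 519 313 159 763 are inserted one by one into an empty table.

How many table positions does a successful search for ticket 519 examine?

4

646 hashes to 0; slot 0 is free => place at 0.
893 hashes to 9; slot 9 is free => place at 9.
706 hashes to 9, h2=3; 9 taken => place at 12.
899 hashes to 15; slot 15 is free => place at 15.
791 hashes to 9, h2=8; 9,0 taken => place at 8.
187 hashes to 0, h2=12; 0,12 taken => place at 7.
519 hashes to 9, h2=8; 9,0,8 taken => place at 16.
313 hashes to 7, h2=10; 7,0 taken => place at 10.
159 hashes to 6; slot 6 is free => place at 6.
763 hashes to 15, h2=12; 15,10 taken => place at 5.
Table: [646, —, —, —, —, 763, 159, 187, 791, 893, 313, —, 706, —, —, 899, 519]
Lookup 519: h=9, h2=8, probe 9,0,8,16 → found at 16.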